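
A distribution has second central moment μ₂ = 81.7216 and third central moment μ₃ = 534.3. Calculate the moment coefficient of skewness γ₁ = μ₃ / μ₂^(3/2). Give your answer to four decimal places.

0.7232

σ = √μ₂ = √81.7216 = 9.04000
σ³ = μ₂^(3/2) = 738.76326
γ₁ = μ₃/σ³ = 534.3 / 738.76326 ≈ 0.7232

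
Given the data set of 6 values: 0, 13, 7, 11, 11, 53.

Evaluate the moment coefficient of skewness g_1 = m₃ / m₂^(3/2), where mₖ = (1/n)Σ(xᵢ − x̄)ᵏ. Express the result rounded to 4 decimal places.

x̄ = (0 + 13 + 7 + 11 + 11 + 53) / 6 = 15.8333
deviations (xᵢ − x̄): -15.8333, -2.8333, -8.8333, -4.8333, -4.8333, 37.1667
Σ(xᵢ − x̄)² = 1764.8333 ⇒ m₂ = 1764.8333/6 = 294.13889
Σ(xᵢ − x̄)³ = 46433.4444 ⇒ m₃ = 46433.4444/6 = 7738.90741
m₂^(3/2) = 294.13889^(1.5) = 5044.62249
g_1 = m₃ / m₂^(3/2) = 7738.90741 / 5044.62249 ≈ 1.5341

1.5341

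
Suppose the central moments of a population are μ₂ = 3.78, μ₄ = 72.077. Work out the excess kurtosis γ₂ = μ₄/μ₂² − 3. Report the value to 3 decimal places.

μ₂² = 3.78² = 14.28840
μ₄/μ₂² = 72.077 / 14.28840 = 5.04444
γ₂ = 5.04444 − 3 ≈ 2.044

2.044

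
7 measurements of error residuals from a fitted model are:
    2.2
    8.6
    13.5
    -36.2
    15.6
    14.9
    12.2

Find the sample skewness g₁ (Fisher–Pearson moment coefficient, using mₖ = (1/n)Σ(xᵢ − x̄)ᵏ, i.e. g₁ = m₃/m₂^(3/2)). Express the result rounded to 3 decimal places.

x̄ = (2.2 + 8.6 + 13.5 - 36.2 + 15.6 + 14.9 + 12.2) / 7 = 4.4000
deviations (xᵢ − x̄): -2.2000, 4.2000, 9.1000, -40.6000, 11.2000, 10.5000, 7.8000
Σ(xᵢ − x̄)² = 2050.1800 ⇒ m₂ = 2050.1800/7 = 292.88286
Σ(xᵢ − x̄)³ = -63069.3000 ⇒ m₃ = -63069.3000/7 = -9009.90000
m₂^(3/2) = 292.88286^(1.5) = 5012.34469
g₁ = m₃ / m₂^(3/2) = -9009.90000 / 5012.34469 ≈ -1.798

-1.798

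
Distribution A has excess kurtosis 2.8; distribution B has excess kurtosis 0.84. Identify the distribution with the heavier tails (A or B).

A

Higher excess kurtosis ⇒ heavier tails relative to the normal distribution.
2.8 vs 0.84: the larger is 2.8, so A has heavier tails.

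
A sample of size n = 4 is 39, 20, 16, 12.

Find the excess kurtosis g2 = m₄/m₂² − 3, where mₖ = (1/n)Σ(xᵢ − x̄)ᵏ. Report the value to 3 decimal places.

-0.853

x̄ = 21.7500
Σ(xᵢ − x̄)² = 428.7500 ⇒ m₂ = 107.18750
Σ(xᵢ − x̄)⁴ = 98682.8281 ⇒ m₄ = 24670.70703
m₂² = 11489.16016
g2 = m₄/m₂² − 3 = 2.14730 − 3 ≈ -0.853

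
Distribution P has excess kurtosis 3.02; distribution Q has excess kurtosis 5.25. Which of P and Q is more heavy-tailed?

Higher excess kurtosis ⇒ heavier tails relative to the normal distribution.
3.02 vs 5.25: the larger is 5.25, so Q has heavier tails.

Q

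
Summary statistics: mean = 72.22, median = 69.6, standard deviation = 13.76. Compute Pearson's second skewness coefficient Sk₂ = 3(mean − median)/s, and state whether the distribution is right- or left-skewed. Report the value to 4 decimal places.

0.5712, right-skewed

Sk₂ = 3(72.22 − 69.6) / 13.76 = 3 × 2.6200 / 13.76
    = 7.8600 / 13.76 ≈ 0.5712
Sk₂ > 0 ⇒ mean > median ⇒ right-skewed (positive skew).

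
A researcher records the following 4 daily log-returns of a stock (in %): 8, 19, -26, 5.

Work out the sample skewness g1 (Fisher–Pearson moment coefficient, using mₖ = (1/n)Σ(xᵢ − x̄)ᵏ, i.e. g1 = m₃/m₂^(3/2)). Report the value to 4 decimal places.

x̄ = (8 + 19 - 26 + 5) / 4 = 1.5000
deviations (xᵢ − x̄): 6.5000, 17.5000, -27.5000, 3.5000
Σ(xᵢ − x̄)² = 1117.0000 ⇒ m₂ = 1117.0000/4 = 279.25000
Σ(xᵢ − x̄)³ = -15120.0000 ⇒ m₃ = -15120.0000/4 = -3780.00000
m₂^(3/2) = 279.25000^(1.5) = 4666.48391
g1 = m₃ / m₂^(3/2) = -3780.00000 / 4666.48391 ≈ -0.8100

-0.8100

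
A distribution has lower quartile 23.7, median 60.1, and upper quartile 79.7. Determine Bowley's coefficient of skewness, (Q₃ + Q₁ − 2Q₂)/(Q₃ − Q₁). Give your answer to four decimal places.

numerator: Q₃ + Q₁ − 2Q₂ = 79.7 + 23.7 − 2×60.1 = -16.8000
denominator: Q₃ − Q₁ = 79.7 − 23.7 = 56.0000
Bowley skewness = -16.8000 / 56.0000 ≈ -0.3000

-0.3000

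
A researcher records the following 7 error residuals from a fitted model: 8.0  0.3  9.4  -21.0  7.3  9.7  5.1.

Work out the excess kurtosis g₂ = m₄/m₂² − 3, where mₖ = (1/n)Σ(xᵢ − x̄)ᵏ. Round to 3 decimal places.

1.372

x̄ = 2.6857
Σ(xᵢ − x̄)² = 716.3486 ⇒ m₂ = 102.33551
Σ(xᵢ − x̄)⁴ = 320505.9613 ⇒ m₄ = 45786.56590
m₂² = 10472.55665
g₂ = m₄/m₂² − 3 = 4.37205 − 3 ≈ 1.372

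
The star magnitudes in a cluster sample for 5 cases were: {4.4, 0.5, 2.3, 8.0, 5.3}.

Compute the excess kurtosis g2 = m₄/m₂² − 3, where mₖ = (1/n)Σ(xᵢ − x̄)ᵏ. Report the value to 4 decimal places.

-1.1020

x̄ = 4.1000
Σ(xᵢ − x̄)² = 32.9400 ⇒ m₂ = 6.58800
Σ(xᵢ − x̄)⁴ = 411.8850 ⇒ m₄ = 82.37700
m₂² = 43.40174
g2 = m₄/m₂² − 3 = 1.89801 − 3 ≈ -1.1020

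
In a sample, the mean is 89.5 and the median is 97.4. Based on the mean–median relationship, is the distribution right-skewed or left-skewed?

left-skewed

mean − median = 89.5 − 97.4 = -7.9
mean < median ⇒ the longer tail is on the left ⇒ left-skewed (negatively skewed).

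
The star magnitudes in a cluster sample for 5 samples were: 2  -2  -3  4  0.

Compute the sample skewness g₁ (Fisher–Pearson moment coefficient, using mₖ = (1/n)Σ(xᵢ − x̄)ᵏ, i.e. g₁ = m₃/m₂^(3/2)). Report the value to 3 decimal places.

0.206

x̄ = (2 - 2 - 3 + 4 + 0) / 5 = 0.2000
deviations (xᵢ − x̄): 1.8000, -2.2000, -3.2000, 3.8000, -0.2000
Σ(xᵢ − x̄)² = 32.8000 ⇒ m₂ = 32.8000/5 = 6.56000
Σ(xᵢ − x̄)³ = 17.2800 ⇒ m₃ = 17.2800/5 = 3.45600
m₂^(3/2) = 6.56000^(1.5) = 16.80180
g₁ = m₃ / m₂^(3/2) = 3.45600 / 16.80180 ≈ 0.206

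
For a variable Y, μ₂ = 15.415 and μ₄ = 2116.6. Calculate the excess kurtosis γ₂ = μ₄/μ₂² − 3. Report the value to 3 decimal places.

5.907

μ₂² = 15.415² = 237.62223
μ₄/μ₂² = 2116.6 / 237.62223 = 8.90742
γ₂ = 8.90742 − 3 ≈ 5.907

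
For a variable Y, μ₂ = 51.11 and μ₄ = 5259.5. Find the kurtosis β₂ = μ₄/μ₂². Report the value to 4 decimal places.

μ₂² = 51.11² = 2612.23210
μ₄/μ₂² = 5259.5 / 2612.23210 = 2.01341
β₂ ≈ 2.0134

2.0134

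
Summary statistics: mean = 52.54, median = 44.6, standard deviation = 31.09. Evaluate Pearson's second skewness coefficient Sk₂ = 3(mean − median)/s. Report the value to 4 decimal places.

Sk₂ = 3(52.54 − 44.6) / 31.09 = 3 × 7.9400 / 31.09
    = 23.8200 / 31.09 ≈ 0.7662

0.7662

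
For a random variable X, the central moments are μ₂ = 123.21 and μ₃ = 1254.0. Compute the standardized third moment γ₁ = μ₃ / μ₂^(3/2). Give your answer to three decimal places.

0.917

σ = √μ₂ = √123.21 = 11.10000
σ³ = μ₂^(3/2) = 1367.63100
γ₁ = μ₃/σ³ = 1254.0 / 1367.63100 ≈ 0.917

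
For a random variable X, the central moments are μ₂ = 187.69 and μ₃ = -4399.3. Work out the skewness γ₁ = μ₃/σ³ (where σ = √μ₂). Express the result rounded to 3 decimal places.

σ = √μ₂ = √187.69 = 13.70000
σ³ = μ₂^(3/2) = 2571.35300
γ₁ = μ₃/σ³ = -4399.3 / 2571.35300 ≈ -1.711

-1.711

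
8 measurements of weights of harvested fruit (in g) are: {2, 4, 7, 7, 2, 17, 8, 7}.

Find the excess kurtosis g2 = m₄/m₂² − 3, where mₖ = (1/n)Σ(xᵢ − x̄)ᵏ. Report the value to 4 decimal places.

0.8100

x̄ = 6.7500
Σ(xᵢ − x̄)² = 159.5000 ⇒ m₂ = 19.93750
Σ(xᵢ − x̄)⁴ = 12115.9063 ⇒ m₄ = 1514.48828
m₂² = 397.50391
g2 = m₄/m₂² − 3 = 3.81000 − 3 ≈ 0.8100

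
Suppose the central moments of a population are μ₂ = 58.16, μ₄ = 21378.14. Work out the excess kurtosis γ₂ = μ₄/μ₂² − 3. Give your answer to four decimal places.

μ₂² = 58.16² = 3382.58560
μ₄/μ₂² = 21378.14 / 3382.58560 = 6.32006
γ₂ = 6.32006 − 3 ≈ 3.3201

3.3201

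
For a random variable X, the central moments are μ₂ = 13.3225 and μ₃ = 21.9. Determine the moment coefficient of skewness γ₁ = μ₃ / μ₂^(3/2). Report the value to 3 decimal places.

0.450

σ = √μ₂ = √13.3225 = 3.65000
σ³ = μ₂^(3/2) = 48.62713
γ₁ = μ₃/σ³ = 21.9 / 48.62713 ≈ 0.450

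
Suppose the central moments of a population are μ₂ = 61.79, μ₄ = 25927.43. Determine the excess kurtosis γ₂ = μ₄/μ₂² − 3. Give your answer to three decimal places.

μ₂² = 61.79² = 3818.00410
μ₄/μ₂² = 25927.43 / 3818.00410 = 6.79083
γ₂ = 6.79083 − 3 ≈ 3.791

3.791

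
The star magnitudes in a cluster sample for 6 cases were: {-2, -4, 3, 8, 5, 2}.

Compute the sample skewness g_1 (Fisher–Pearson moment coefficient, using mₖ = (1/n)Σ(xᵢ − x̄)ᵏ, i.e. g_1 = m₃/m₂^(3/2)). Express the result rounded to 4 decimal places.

-0.0909

x̄ = (-2 - 4 + 3 + 8 + 5 + 2) / 6 = 2.0000
deviations (xᵢ − x̄): -4.0000, -6.0000, 1.0000, 6.0000, 3.0000, 0.0000
Σ(xᵢ − x̄)² = 98.0000 ⇒ m₂ = 98.0000/6 = 16.33333
Σ(xᵢ − x̄)³ = -36.0000 ⇒ m₃ = -36.0000/6 = -6.00000
m₂^(3/2) = 16.33333^(1.5) = 66.01038
g_1 = m₃ / m₂^(3/2) = -6.00000 / 66.01038 ≈ -0.0909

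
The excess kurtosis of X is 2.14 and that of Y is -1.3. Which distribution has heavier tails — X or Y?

X

Higher excess kurtosis ⇒ heavier tails relative to the normal distribution.
2.14 vs -1.3: the larger is 2.14, so X has heavier tails. (X is leptokurtic — heavier-than-normal tails; the other is platykurtic.)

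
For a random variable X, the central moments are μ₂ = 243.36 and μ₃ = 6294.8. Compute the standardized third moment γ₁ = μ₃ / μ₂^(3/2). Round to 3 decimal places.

1.658

σ = √μ₂ = √243.36 = 15.60000
σ³ = μ₂^(3/2) = 3796.41600
γ₁ = μ₃/σ³ = 6294.8 / 3796.41600 ≈ 1.658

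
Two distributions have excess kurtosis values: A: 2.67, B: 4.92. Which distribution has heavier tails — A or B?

B

Higher excess kurtosis ⇒ heavier tails relative to the normal distribution.
2.67 vs 4.92: the larger is 4.92, so B has heavier tails.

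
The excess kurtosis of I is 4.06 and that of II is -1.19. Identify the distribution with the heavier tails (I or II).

Higher excess kurtosis ⇒ heavier tails relative to the normal distribution.
4.06 vs -1.19: the larger is 4.06, so I has heavier tails. (I is leptokurtic — heavier-than-normal tails; the other is platykurtic.)

I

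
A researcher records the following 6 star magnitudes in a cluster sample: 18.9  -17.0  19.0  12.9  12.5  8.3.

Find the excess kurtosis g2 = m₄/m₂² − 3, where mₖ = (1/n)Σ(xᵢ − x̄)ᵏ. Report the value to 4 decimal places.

0.5643

x̄ = 9.1000
Σ(xᵢ − x̄)² = 901.9000 ⇒ m₂ = 150.31667
Σ(xᵢ − x̄)⁴ = 483219.2626 ⇒ m₄ = 80536.54377
m₂² = 22595.10028
g2 = m₄/m₂² − 3 = 3.56434 − 3 ≈ 0.5643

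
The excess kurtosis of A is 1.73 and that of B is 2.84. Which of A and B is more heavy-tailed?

B

Higher excess kurtosis ⇒ heavier tails relative to the normal distribution.
1.73 vs 2.84: the larger is 2.84, so B has heavier tails.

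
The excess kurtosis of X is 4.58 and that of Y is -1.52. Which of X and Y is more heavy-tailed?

Higher excess kurtosis ⇒ heavier tails relative to the normal distribution.
4.58 vs -1.52: the larger is 4.58, so X has heavier tails. (X is leptokurtic — heavier-than-normal tails; the other is platykurtic.)

X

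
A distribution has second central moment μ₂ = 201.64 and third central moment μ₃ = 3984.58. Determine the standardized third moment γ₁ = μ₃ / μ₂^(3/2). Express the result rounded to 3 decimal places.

σ = √μ₂ = √201.64 = 14.20000
σ³ = μ₂^(3/2) = 2863.28800
γ₁ = μ₃/σ³ = 3984.58 / 2863.28800 ≈ 1.392

1.392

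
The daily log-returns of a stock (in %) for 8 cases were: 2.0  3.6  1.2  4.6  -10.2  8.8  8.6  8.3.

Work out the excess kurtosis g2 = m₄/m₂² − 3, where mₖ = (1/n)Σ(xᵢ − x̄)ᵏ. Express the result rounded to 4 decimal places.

0.8608

x̄ = 3.3625
Σ(xᵢ − x̄)² = 273.4387 ⇒ m₂ = 34.17984
Σ(xᵢ − x̄)⁴ = 36083.0898 ⇒ m₄ = 4510.38623
m₂² = 1168.26172
g2 = m₄/m₂² − 3 = 3.86077 − 3 ≈ 0.8608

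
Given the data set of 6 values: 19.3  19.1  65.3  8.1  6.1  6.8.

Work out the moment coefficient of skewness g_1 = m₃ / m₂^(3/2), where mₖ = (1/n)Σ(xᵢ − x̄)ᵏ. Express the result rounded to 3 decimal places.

1.519

x̄ = (19.3 + 19.1 + 65.3 + 8.1 + 6.1 + 6.8) / 6 = 20.7833
deviations (xᵢ − x̄): -1.4833, -1.6833, 44.5167, -12.6833, -14.6833, -13.9833
Σ(xᵢ − x̄)² = 2558.7683 ⇒ m₂ = 2558.7683/6 = 426.46139
Σ(xᵢ − x̄)³ = 80271.8694 ⇒ m₃ = 80271.8694/6 = 13378.64491
m₂^(3/2) = 426.46139^(1.5) = 8806.82924
g_1 = m₃ / m₂^(3/2) = 13378.64491 / 8806.82924 ≈ 1.519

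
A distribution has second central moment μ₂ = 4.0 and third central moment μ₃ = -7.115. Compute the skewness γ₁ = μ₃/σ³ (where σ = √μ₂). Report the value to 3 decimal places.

σ = √μ₂ = √4.0 = 2.00000
σ³ = μ₂^(3/2) = 8.00000
γ₁ = μ₃/σ³ = -7.115 / 8.00000 ≈ -0.889

-0.889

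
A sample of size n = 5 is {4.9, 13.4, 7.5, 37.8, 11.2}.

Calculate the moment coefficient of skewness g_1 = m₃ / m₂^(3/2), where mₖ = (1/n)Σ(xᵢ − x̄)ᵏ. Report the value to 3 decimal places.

x̄ = (4.9 + 13.4 + 7.5 + 37.8 + 11.2) / 5 = 14.9600
deviations (xᵢ − x̄): -10.0600, -1.5600, -7.4600, 22.8400, -3.7600
Σ(xᵢ − x̄)² = 695.0920 ⇒ m₂ = 695.0920/5 = 139.01840
Σ(xᵢ − x̄)³ = 10424.6194 ⇒ m₃ = 10424.6194/5 = 2084.92387
m₂^(3/2) = 139.01840^(1.5) = 1639.11124
g_1 = m₃ / m₂^(3/2) = 2084.92387 / 1639.11124 ≈ 1.272

1.272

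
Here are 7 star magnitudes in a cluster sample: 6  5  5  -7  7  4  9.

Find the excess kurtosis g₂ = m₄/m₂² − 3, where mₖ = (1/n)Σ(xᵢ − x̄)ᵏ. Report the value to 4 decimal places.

1.3428

x̄ = 4.1429
Σ(xᵢ − x̄)² = 160.8571 ⇒ m₂ = 22.97959
Σ(xᵢ − x̄)⁴ = 16052.7055 ⇒ m₄ = 2293.24365
m₂² = 528.06164
g₂ = m₄/m₂² − 3 = 4.34276 − 3 ≈ 1.3428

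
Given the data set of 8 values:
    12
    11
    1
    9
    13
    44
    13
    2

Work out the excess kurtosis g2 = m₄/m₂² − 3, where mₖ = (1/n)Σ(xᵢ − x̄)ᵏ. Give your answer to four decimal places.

1.8676

x̄ = 13.1250
Σ(xᵢ − x̄)² = 1246.8750 ⇒ m₂ = 155.85938
Σ(xᵢ − x̄)⁴ = 945958.4004 ⇒ m₄ = 118244.80005
m₂² = 24292.14478
g2 = m₄/m₂² − 3 = 4.86761 − 3 ≈ 1.8676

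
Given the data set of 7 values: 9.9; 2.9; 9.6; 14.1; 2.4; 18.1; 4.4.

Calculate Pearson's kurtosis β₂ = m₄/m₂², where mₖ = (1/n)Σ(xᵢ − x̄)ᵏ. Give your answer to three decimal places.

x̄ = 8.7714
Σ(xᵢ − x̄)² = 211.5543 ⇒ m₂ = 30.22204
Σ(xᵢ − x̄)⁴ = 11582.7305 ⇒ m₄ = 1654.67579
m₂² = 913.37175
β₂ = m₄/m₂² = 1654.67579 / 913.37175 ≈ 1.812

1.812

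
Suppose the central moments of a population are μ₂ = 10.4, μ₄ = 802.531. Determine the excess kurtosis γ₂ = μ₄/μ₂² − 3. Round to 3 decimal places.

4.420

μ₂² = 10.4² = 108.16000
μ₄/μ₂² = 802.531 / 108.16000 = 7.41985
γ₂ = 7.41985 − 3 ≈ 4.420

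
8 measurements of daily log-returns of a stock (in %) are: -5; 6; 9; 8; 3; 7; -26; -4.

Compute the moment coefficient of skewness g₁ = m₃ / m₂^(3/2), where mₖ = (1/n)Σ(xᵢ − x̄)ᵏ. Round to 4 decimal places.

x̄ = (-5 + 6 + 9 + 8 + 3 + 7 - 26 - 4) / 8 = -0.2500
deviations (xᵢ − x̄): -4.7500, 6.2500, 9.2500, 8.2500, 3.2500, 7.2500, -25.7500, -3.7500
Σ(xᵢ − x̄)² = 955.5000 ⇒ m₂ = 955.5000/8 = 119.43750
Σ(xᵢ − x̄)³ = -15221.2500 ⇒ m₃ = -15221.2500/8 = -1902.65625
m₂^(3/2) = 119.43750^(1.5) = 1305.30216
g₁ = m₃ / m₂^(3/2) = -1902.65625 / 1305.30216 ≈ -1.4576

-1.4576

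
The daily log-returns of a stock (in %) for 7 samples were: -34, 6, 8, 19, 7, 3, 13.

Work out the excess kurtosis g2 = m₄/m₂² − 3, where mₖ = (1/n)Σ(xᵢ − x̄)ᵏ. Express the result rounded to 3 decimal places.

1.393

x̄ = 3.1429
Σ(xᵢ − x̄)² = 1774.8571 ⇒ m₂ = 253.55102
Σ(xᵢ − x̄)⁴ = 1976785.4810 ⇒ m₄ = 282397.92586
m₂² = 64288.11995
g2 = m₄/m₂² − 3 = 4.39269 − 3 ≈ 1.393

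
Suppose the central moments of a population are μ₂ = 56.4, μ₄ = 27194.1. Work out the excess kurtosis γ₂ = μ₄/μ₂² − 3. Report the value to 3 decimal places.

μ₂² = 56.4² = 3180.96000
μ₄/μ₂² = 27194.1 / 3180.96000 = 8.54902
γ₂ = 8.54902 − 3 ≈ 5.549

5.549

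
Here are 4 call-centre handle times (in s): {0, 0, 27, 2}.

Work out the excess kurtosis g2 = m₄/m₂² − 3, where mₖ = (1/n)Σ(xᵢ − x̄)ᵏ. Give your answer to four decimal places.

-0.6809

x̄ = 7.2500
Σ(xᵢ − x̄)² = 522.7500 ⇒ m₂ = 130.68750
Σ(xᵢ − x̄)⁴ = 158434.0781 ⇒ m₄ = 39608.51953
m₂² = 17079.22266
g2 = m₄/m₂² − 3 = 2.31911 − 3 ≈ -0.6809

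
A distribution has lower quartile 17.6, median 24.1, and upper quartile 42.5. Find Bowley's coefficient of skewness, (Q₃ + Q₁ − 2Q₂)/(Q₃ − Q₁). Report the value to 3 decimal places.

0.478

numerator: Q₃ + Q₁ − 2Q₂ = 42.5 + 17.6 − 2×24.1 = 11.9000
denominator: Q₃ − Q₁ = 42.5 − 17.6 = 24.9000
Bowley skewness = 11.9000 / 24.9000 ≈ 0.478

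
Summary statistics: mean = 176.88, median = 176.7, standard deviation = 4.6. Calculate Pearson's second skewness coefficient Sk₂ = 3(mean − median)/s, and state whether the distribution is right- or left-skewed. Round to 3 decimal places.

Sk₂ = 3(176.88 − 176.7) / 4.6 = 3 × 0.1800 / 4.6
    = 0.5400 / 4.6 ≈ 0.117
Sk₂ > 0 ⇒ mean > median ⇒ right-skewed (positive skew).

0.117, right-skewed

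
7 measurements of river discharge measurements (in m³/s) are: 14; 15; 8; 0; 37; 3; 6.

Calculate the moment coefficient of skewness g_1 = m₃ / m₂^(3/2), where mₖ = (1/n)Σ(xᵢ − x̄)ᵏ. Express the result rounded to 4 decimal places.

x̄ = (14 + 15 + 8 + 0 + 37 + 3 + 6) / 7 = 11.8571
deviations (xᵢ − x̄): 2.1429, 3.1429, -3.8571, -11.8571, 25.1429, -8.8571, -5.8571
Σ(xᵢ − x̄)² = 914.8571 ⇒ m₂ = 914.8571/7 = 130.69388
Σ(xᵢ − x̄)³ = 13315.1020 ⇒ m₃ = 13315.1020/7 = 1902.15743
m₂^(3/2) = 130.69388^(1.5) = 1494.11101
g_1 = m₃ / m₂^(3/2) = 1902.15743 / 1494.11101 ≈ 1.2731

1.2731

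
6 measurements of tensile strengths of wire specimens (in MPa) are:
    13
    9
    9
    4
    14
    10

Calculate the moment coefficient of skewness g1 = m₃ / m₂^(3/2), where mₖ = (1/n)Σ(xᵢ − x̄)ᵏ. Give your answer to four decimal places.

x̄ = (13 + 9 + 9 + 4 + 14 + 10) / 6 = 9.8333
deviations (xᵢ − x̄): 3.1667, -0.8333, -0.8333, -5.8333, 4.1667, 0.1667
Σ(xᵢ − x̄)² = 62.8333 ⇒ m₂ = 62.8333/6 = 10.47222
Σ(xᵢ − x̄)³ = -95.5556 ⇒ m₃ = -95.5556/6 = -15.92593
m₂^(3/2) = 10.47222^(1.5) = 33.88896
g1 = m₃ / m₂^(3/2) = -15.92593 / 33.88896 ≈ -0.4699

-0.4699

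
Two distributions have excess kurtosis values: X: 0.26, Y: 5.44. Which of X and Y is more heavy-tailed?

Higher excess kurtosis ⇒ heavier tails relative to the normal distribution.
0.26 vs 5.44: the larger is 5.44, so Y has heavier tails.

Y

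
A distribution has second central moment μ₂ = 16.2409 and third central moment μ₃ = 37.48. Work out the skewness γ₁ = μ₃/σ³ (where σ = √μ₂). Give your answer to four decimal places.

σ = √μ₂ = √16.2409 = 4.03000
σ³ = μ₂^(3/2) = 65.45083
γ₁ = μ₃/σ³ = 37.48 / 65.45083 ≈ 0.5726

0.5726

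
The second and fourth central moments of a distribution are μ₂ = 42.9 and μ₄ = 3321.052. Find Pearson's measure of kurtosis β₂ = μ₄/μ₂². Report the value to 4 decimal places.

μ₂² = 42.9² = 1840.41000
μ₄/μ₂² = 3321.052 / 1840.41000 = 1.80452
β₂ ≈ 1.8045

1.8045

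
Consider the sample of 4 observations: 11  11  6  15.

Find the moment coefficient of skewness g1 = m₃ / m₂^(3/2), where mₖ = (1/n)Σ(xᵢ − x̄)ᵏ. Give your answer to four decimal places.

x̄ = (11 + 11 + 6 + 15) / 4 = 10.7500
deviations (xᵢ − x̄): 0.2500, 0.2500, -4.7500, 4.2500
Σ(xᵢ − x̄)² = 40.7500 ⇒ m₂ = 40.7500/4 = 10.18750
Σ(xᵢ − x̄)³ = -30.3750 ⇒ m₃ = -30.3750/4 = -7.59375
m₂^(3/2) = 10.18750^(1.5) = 32.51632
g1 = m₃ / m₂^(3/2) = -7.59375 / 32.51632 ≈ -0.2335

-0.2335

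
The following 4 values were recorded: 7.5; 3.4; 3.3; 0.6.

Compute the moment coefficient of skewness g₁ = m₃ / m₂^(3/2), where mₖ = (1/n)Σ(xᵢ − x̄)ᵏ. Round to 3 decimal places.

0.417

x̄ = (7.5 + 3.4 + 3.3 + 0.6) / 4 = 3.7000
deviations (xᵢ − x̄): 3.8000, -0.3000, -0.4000, -3.1000
Σ(xᵢ − x̄)² = 24.3000 ⇒ m₂ = 24.3000/4 = 6.07500
Σ(xᵢ − x̄)³ = 24.9900 ⇒ m₃ = 24.9900/4 = 6.24750
m₂^(3/2) = 6.07500^(1.5) = 14.97337
g₁ = m₃ / m₂^(3/2) = 6.24750 / 14.97337 ≈ 0.417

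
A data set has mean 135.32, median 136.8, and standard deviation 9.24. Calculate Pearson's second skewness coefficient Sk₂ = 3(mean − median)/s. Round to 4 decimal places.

-0.4805

Sk₂ = 3(135.32 − 136.8) / 9.24 = 3 × -1.4800 / 9.24
    = -4.4400 / 9.24 ≈ -0.4805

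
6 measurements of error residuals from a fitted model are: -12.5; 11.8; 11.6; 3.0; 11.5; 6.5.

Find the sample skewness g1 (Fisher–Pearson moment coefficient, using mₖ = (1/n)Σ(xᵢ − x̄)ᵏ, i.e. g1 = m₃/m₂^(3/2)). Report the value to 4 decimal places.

-1.2856

x̄ = (-12.5 + 11.8 + 11.6 + 3.0 + 11.5 + 6.5) / 6 = 5.3167
deviations (xᵢ − x̄): -17.8167, 6.4833, 6.2833, -2.3167, 6.1833, 1.1833
Σ(xᵢ − x̄)² = 443.9483 ⇒ m₂ = 443.9483/6 = 73.99139
Σ(xᵢ − x̄)³ = -4909.3884 ⇒ m₃ = -4909.3884/6 = -818.23141
m₂^(3/2) = 73.99139^(1.5) = 636.46096
g1 = m₃ / m₂^(3/2) = -818.23141 / 636.46096 ≈ -1.2856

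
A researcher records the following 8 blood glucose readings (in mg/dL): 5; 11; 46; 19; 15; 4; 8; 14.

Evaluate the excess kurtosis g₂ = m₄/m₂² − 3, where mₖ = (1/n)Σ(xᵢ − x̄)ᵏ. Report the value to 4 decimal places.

x̄ = 15.2500
Σ(xᵢ − x̄)² = 1263.5000 ⇒ m₂ = 157.93750
Σ(xᵢ − x̄)⁴ = 924433.9063 ⇒ m₄ = 115554.23828
m₂² = 24944.25391
g₂ = m₄/m₂² − 3 = 4.63250 − 3 ≈ 1.6325

1.6325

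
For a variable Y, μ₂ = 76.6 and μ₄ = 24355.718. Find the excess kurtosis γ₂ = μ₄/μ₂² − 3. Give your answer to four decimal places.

μ₂² = 76.6² = 5867.56000
μ₄/μ₂² = 24355.718 / 5867.56000 = 4.15091
γ₂ = 4.15091 − 3 ≈ 1.1509

1.1509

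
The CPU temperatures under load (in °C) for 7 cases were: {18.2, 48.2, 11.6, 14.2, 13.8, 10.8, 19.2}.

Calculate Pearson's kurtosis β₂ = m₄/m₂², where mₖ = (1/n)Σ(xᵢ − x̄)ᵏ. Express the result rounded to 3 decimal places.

x̄ = 19.4286
Σ(xᵢ − x̄)² = 1024.1143 ⇒ m₂ = 146.30204
Σ(xᵢ − x̄)⁴ = 696297.2257 ⇒ m₄ = 99471.03224
m₂² = 21404.28715
β₂ = m₄/m₂² = 99471.03224 / 21404.28715 ≈ 4.647

4.647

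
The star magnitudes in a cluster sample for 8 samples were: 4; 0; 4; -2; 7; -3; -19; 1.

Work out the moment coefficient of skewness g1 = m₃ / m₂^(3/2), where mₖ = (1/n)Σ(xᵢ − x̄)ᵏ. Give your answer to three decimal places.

x̄ = (4 + 0 + 4 - 2 + 7 - 3 - 19 + 1) / 8 = -1.0000
deviations (xᵢ − x̄): 5.0000, 1.0000, 5.0000, -1.0000, 8.0000, -2.0000, -18.0000, 2.0000
Σ(xᵢ − x̄)² = 448.0000 ⇒ m₂ = 448.0000/8 = 56.00000
Σ(xᵢ − x̄)³ = -5070.0000 ⇒ m₃ = -5070.0000/8 = -633.75000
m₂^(3/2) = 56.00000^(1.5) = 419.06563
g1 = m₃ / m₂^(3/2) = -633.75000 / 419.06563 ≈ -1.512

-1.512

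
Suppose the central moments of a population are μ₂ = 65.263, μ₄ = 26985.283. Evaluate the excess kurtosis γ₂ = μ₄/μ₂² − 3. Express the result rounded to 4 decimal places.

μ₂² = 65.263² = 4259.25917
μ₄/μ₂² = 26985.283 / 4259.25917 = 6.33568
γ₂ = 6.33568 − 3 ≈ 3.3357

3.3357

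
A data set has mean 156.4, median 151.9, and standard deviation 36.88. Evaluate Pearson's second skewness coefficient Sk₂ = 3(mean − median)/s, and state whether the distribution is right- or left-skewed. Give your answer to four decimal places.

Sk₂ = 3(156.4 − 151.9) / 36.88 = 3 × 4.5000 / 36.88
    = 13.5000 / 36.88 ≈ 0.3661
Sk₂ > 0 ⇒ mean > median ⇒ right-skewed (positive skew).

0.3661, right-skewed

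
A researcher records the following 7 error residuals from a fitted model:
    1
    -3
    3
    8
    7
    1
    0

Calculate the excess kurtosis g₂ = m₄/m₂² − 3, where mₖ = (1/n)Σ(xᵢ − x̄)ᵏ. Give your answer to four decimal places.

-1.0760

x̄ = 2.4286
Σ(xᵢ − x̄)² = 91.7143 ⇒ m₂ = 13.10204
Σ(xᵢ − x̄)⁴ = 2311.9242 ⇒ m₄ = 330.27489
m₂² = 171.66347
g₂ = m₄/m₂² − 3 = 1.92397 − 3 ≈ -1.0760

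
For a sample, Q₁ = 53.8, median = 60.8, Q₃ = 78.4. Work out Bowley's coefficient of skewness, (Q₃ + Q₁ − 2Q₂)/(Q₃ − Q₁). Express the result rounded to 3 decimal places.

numerator: Q₃ + Q₁ − 2Q₂ = 78.4 + 53.8 − 2×60.8 = 10.6000
denominator: Q₃ − Q₁ = 78.4 − 53.8 = 24.6000
Bowley skewness = 10.6000 / 24.6000 ≈ 0.431

0.431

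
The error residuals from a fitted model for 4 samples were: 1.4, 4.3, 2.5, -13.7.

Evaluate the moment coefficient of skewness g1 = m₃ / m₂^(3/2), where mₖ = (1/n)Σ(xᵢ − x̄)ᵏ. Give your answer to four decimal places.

-1.0825

x̄ = (1.4 + 4.3 + 2.5 - 13.7) / 4 = -1.3750
deviations (xᵢ − x̄): 2.7750, 5.6750, 3.8750, -12.3250
Σ(xᵢ − x̄)² = 206.8275 ⇒ m₂ = 206.8275/4 = 51.70688
Σ(xᵢ − x̄)³ = -1609.9151 ⇒ m₃ = -1609.9151/4 = -402.47878
m₂^(3/2) = 51.70688^(1.5) = 371.81117
g1 = m₃ / m₂^(3/2) = -402.47878 / 371.81117 ≈ -1.0825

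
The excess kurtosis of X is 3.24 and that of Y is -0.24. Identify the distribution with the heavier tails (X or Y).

X

Higher excess kurtosis ⇒ heavier tails relative to the normal distribution.
3.24 vs -0.24: the larger is 3.24, so X has heavier tails. (X is leptokurtic — heavier-than-normal tails; the other is platykurtic.)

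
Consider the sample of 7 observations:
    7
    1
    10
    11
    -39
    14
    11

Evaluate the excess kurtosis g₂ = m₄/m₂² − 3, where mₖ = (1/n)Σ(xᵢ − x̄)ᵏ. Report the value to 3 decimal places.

x̄ = 2.1429
Σ(xᵢ − x̄)² = 2076.8571 ⇒ m₂ = 296.69388
Σ(xᵢ − x̄)⁴ = 2901794.7464 ⇒ m₄ = 414542.10662
m₂² = 88027.25698
g₂ = m₄/m₂² − 3 = 4.70925 − 3 ≈ 1.709

1.709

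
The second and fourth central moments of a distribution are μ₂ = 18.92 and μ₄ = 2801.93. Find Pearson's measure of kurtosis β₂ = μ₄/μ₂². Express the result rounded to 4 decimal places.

μ₂² = 18.92² = 357.96640
μ₄/μ₂² = 2801.93 / 357.96640 = 7.82735
β₂ ≈ 7.8274

7.8274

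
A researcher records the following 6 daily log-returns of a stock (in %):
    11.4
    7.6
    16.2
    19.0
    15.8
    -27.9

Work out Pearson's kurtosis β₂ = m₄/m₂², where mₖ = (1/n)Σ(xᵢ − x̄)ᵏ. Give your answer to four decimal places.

x̄ = 7.0167
Σ(xᵢ − x̄)² = 1543.8083 ⇒ m₂ = 257.30139
Σ(xᵢ − x̄)⁴ = 1520438.4214 ⇒ m₄ = 253406.40357
m₂² = 66204.00472
β₂ = m₄/m₂² = 253406.40357 / 66204.00472 ≈ 3.8277

3.8277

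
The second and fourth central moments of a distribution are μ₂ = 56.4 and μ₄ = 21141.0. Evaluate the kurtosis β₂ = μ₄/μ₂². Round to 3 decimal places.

μ₂² = 56.4² = 3180.96000
μ₄/μ₂² = 21141.0 / 3180.96000 = 6.64611
β₂ ≈ 6.646

6.646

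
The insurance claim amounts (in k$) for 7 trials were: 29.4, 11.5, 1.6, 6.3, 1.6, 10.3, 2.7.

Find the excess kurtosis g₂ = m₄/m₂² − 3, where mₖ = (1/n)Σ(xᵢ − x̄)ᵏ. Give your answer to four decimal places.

x̄ = 9.0571
Σ(xᵢ − x̄)² = 580.5771 ⇒ m₂ = 82.93959
Σ(xᵢ − x̄)⁴ = 179170.5240 ⇒ m₄ = 25595.78914
m₂² = 6878.97589
g₂ = m₄/m₂² − 3 = 3.72087 − 3 ≈ 0.7209

0.7209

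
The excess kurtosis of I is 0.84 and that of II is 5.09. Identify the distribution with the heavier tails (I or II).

II

Higher excess kurtosis ⇒ heavier tails relative to the normal distribution.
0.84 vs 5.09: the larger is 5.09, so II has heavier tails.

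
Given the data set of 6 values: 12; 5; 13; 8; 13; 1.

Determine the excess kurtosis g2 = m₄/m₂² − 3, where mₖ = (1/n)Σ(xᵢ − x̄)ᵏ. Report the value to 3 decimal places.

-1.180

x̄ = 8.6667
Σ(xᵢ − x̄)² = 121.3333 ⇒ m₂ = 20.22222
Σ(xᵢ − x̄)⁴ = 4464.4444 ⇒ m₄ = 744.07407
m₂² = 408.93827
g2 = m₄/m₂² − 3 = 1.81953 − 3 ≈ -1.180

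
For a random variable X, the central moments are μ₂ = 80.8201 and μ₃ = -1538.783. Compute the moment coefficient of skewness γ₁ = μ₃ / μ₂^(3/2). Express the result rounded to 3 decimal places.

-2.118

σ = √μ₂ = √80.8201 = 8.99000
σ³ = μ₂^(3/2) = 726.57270
γ₁ = μ₃/σ³ = -1538.783 / 726.57270 ≈ -2.118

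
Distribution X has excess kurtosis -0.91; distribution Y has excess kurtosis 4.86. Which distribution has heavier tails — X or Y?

Y

Higher excess kurtosis ⇒ heavier tails relative to the normal distribution.
-0.91 vs 4.86: the larger is 4.86, so Y has heavier tails. (Y is leptokurtic — heavier-than-normal tails; the other is platykurtic.)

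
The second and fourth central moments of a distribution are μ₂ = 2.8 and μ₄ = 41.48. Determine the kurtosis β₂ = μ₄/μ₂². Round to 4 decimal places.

5.2908

μ₂² = 2.8² = 7.84000
μ₄/μ₂² = 41.48 / 7.84000 = 5.29082
β₂ ≈ 5.2908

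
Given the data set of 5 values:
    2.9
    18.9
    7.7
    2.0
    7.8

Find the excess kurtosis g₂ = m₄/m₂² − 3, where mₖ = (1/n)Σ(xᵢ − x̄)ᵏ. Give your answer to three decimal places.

-0.456

x̄ = 7.8600
Σ(xᵢ − x̄)² = 180.8520 ⇒ m₂ = 36.17040
Σ(xᵢ − x̄)⁴ = 16639.5719 ⇒ m₄ = 3327.91439
m₂² = 1308.29784
g₂ = m₄/m₂² − 3 = 2.54370 − 3 ≈ -0.456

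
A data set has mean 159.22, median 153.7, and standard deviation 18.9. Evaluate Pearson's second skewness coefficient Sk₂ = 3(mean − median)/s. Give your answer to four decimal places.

Sk₂ = 3(159.22 − 153.7) / 18.9 = 3 × 5.5200 / 18.9
    = 16.5600 / 18.9 ≈ 0.8762

0.8762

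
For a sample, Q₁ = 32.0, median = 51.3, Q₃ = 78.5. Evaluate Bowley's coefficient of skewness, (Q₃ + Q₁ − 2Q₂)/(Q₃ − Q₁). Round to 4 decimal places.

0.1699

numerator: Q₃ + Q₁ − 2Q₂ = 78.5 + 32.0 − 2×51.3 = 7.9000
denominator: Q₃ − Q₁ = 78.5 − 32.0 = 46.5000
Bowley skewness = 7.9000 / 46.5000 ≈ 0.1699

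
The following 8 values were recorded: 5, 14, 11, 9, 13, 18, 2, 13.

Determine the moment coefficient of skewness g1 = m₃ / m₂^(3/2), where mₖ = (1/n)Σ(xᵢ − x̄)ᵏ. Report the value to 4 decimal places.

-0.3990

x̄ = (5 + 14 + 11 + 9 + 13 + 18 + 2 + 13) / 8 = 10.6250
deviations (xᵢ − x̄): -5.6250, 3.3750, 0.3750, -1.6250, 2.3750, 7.3750, -8.6250, 2.3750
Σ(xᵢ − x̄)² = 185.8750 ⇒ m₂ = 185.8750/8 = 23.23438
Σ(xᵢ − x̄)³ = -357.4688 ⇒ m₃ = -357.4688/8 = -44.68359
m₂^(3/2) = 23.23438^(1.5) = 111.99445
g1 = m₃ / m₂^(3/2) = -44.68359 / 111.99445 ≈ -0.3990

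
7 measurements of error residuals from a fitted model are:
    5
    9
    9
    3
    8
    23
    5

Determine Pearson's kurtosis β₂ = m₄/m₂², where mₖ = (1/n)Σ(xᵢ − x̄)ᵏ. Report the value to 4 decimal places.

x̄ = 8.8571
Σ(xᵢ − x̄)² = 264.8571 ⇒ m₂ = 37.83673
Σ(xᵢ − x̄)⁴ = 41628.2974 ⇒ m₄ = 5946.89963
m₂² = 1431.61849
β₂ = m₄/m₂² = 5946.89963 / 1431.61849 ≈ 4.1540

4.1540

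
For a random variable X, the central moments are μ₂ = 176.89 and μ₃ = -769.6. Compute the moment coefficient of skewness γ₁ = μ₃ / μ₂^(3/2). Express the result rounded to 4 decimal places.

-0.3271

σ = √μ₂ = √176.89 = 13.30000
σ³ = μ₂^(3/2) = 2352.63700
γ₁ = μ₃/σ³ = -769.6 / 2352.63700 ≈ -0.3271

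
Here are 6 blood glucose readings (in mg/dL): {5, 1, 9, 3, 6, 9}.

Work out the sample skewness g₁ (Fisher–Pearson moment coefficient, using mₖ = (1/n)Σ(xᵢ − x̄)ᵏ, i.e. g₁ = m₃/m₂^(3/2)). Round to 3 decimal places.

x̄ = (5 + 1 + 9 + 3 + 6 + 9) / 6 = 5.5000
deviations (xᵢ − x̄): -0.5000, -4.5000, 3.5000, -2.5000, 0.5000, 3.5000
Σ(xᵢ − x̄)² = 51.5000 ⇒ m₂ = 51.5000/6 = 8.58333
Σ(xᵢ − x̄)³ = -21.0000 ⇒ m₃ = -21.0000/6 = -3.50000
m₂^(3/2) = 8.58333^(1.5) = 25.14687
g₁ = m₃ / m₂^(3/2) = -3.50000 / 25.14687 ≈ -0.139

-0.139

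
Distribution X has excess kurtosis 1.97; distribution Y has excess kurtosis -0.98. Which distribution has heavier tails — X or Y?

X

Higher excess kurtosis ⇒ heavier tails relative to the normal distribution.
1.97 vs -0.98: the larger is 1.97, so X has heavier tails. (X is leptokurtic — heavier-than-normal tails; the other is platykurtic.)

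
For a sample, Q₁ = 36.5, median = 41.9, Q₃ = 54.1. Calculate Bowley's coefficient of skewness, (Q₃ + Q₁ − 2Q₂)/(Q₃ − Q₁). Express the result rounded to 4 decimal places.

numerator: Q₃ + Q₁ − 2Q₂ = 54.1 + 36.5 − 2×41.9 = 6.8000
denominator: Q₃ − Q₁ = 54.1 − 36.5 = 17.6000
Bowley skewness = 6.8000 / 17.6000 ≈ 0.3864

0.3864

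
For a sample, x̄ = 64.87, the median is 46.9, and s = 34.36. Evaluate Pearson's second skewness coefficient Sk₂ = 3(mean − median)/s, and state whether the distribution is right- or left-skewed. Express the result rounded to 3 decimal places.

Sk₂ = 3(64.87 − 46.9) / 34.36 = 3 × 17.9700 / 34.36
    = 53.9100 / 34.36 ≈ 1.569
Sk₂ > 0 ⇒ mean > median ⇒ right-skewed (positive skew).

1.569, right-skewed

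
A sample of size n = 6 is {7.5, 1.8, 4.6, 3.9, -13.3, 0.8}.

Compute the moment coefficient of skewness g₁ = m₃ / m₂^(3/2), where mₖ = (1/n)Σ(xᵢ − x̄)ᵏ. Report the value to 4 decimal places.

x̄ = (7.5 + 1.8 + 4.6 + 3.9 - 13.3 + 0.8) / 6 = 0.8833
deviations (xᵢ − x̄): 6.6167, 0.9167, 3.7167, 3.0167, -14.1833, -0.0833
Σ(xᵢ − x̄)² = 268.7083 ⇒ m₂ = 268.7083/6 = 44.78472
Σ(xᵢ − x̄)³ = -2483.9756 ⇒ m₃ = -2483.9756/6 = -413.99593
m₂^(3/2) = 44.78472^(1.5) = 299.70558
g₁ = m₃ / m₂^(3/2) = -413.99593 / 299.70558 ≈ -1.3813

-1.3813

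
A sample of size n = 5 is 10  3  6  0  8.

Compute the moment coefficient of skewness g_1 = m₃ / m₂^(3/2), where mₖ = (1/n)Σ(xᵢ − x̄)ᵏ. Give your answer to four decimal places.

x̄ = (10 + 3 + 6 + 0 + 8) / 5 = 5.4000
deviations (xᵢ − x̄): 4.6000, -2.4000, 0.6000, -5.4000, 2.6000
Σ(xᵢ − x̄)² = 63.2000 ⇒ m₂ = 63.2000/5 = 12.64000
Σ(xᵢ − x̄)³ = -56.1600 ⇒ m₃ = -56.1600/5 = -11.23200
m₂^(3/2) = 12.64000^(1.5) = 44.93871
g_1 = m₃ / m₂^(3/2) = -11.23200 / 44.93871 ≈ -0.2499

-0.2499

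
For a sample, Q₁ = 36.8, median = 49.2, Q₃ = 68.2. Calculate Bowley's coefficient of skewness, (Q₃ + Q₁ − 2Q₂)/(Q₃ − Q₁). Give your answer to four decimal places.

0.2102

numerator: Q₃ + Q₁ − 2Q₂ = 68.2 + 36.8 − 2×49.2 = 6.6000
denominator: Q₃ − Q₁ = 68.2 − 36.8 = 31.4000
Bowley skewness = 6.6000 / 31.4000 ≈ 0.2102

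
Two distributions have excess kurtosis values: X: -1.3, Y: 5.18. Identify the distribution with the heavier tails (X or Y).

Higher excess kurtosis ⇒ heavier tails relative to the normal distribution.
-1.3 vs 5.18: the larger is 5.18, so Y has heavier tails. (Y is leptokurtic — heavier-than-normal tails; the other is platykurtic.)

Y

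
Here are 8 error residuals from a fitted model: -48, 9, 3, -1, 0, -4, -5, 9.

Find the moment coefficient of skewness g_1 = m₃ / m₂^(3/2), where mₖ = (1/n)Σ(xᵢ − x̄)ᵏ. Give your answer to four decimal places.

-1.8908

x̄ = (-48 + 9 + 3 - 1 + 0 - 4 - 5 + 9) / 8 = -4.6250
deviations (xᵢ − x̄): -43.3750, 13.6250, 7.6250, 3.6250, 4.6250, 0.6250, -0.3750, 13.6250
Σ(xᵢ − x̄)² = 2345.8750 ⇒ m₂ = 2345.8750/8 = 293.23438
Σ(xᵢ − x̄)³ = -75956.5313 ⇒ m₃ = -75956.5313/8 = -9494.56641
m₂^(3/2) = 293.23438^(1.5) = 5021.37112
g_1 = m₃ / m₂^(3/2) = -9494.56641 / 5021.37112 ≈ -1.8908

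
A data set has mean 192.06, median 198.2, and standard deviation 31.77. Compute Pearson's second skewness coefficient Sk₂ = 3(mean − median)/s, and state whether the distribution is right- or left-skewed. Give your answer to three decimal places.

Sk₂ = 3(192.06 − 198.2) / 31.77 = 3 × -6.1400 / 31.77
    = -18.4200 / 31.77 ≈ -0.580
Sk₂ < 0 ⇒ mean < median ⇒ left-skewed (negative skew).

-0.580, left-skewed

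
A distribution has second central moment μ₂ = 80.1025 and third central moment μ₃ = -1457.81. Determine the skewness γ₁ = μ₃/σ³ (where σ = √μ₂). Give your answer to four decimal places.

σ = √μ₂ = √80.1025 = 8.95000
σ³ = μ₂^(3/2) = 716.91738
γ₁ = μ₃/σ³ = -1457.81 / 716.91738 ≈ -2.0334

-2.0334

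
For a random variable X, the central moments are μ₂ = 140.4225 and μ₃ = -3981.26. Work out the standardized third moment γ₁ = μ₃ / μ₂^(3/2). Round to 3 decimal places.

-2.393

σ = √μ₂ = √140.4225 = 11.85000
σ³ = μ₂^(3/2) = 1664.00663
γ₁ = μ₃/σ³ = -3981.26 / 1664.00663 ≈ -2.393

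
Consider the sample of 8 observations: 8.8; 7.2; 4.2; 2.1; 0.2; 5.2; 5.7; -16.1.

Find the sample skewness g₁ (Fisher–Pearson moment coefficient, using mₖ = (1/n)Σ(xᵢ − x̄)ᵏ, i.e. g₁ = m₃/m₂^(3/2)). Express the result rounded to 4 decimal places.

-1.7590

x̄ = (8.8 + 7.2 + 4.2 + 2.1 + 0.2 + 5.2 + 5.7 - 16.1) / 8 = 2.1625
deviations (xᵢ − x̄): 6.6375, 5.0375, 2.0375, -0.0625, -1.9625, 3.0375, 3.5375, -18.2625
Σ(xᵢ − x̄)² = 432.6988 ⇒ m₂ = 432.6988/8 = 54.08734
Σ(xᵢ − x̄)³ = -5597.4380 ⇒ m₃ = -5597.4380/8 = -699.67975
m₂^(3/2) = 54.08734^(1.5) = 397.78049
g₁ = m₃ / m₂^(3/2) = -699.67975 / 397.78049 ≈ -1.7590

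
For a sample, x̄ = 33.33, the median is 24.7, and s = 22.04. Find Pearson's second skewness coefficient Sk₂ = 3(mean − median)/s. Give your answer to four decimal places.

Sk₂ = 3(33.33 − 24.7) / 22.04 = 3 × 8.6300 / 22.04
    = 25.8900 / 22.04 ≈ 1.1747

1.1747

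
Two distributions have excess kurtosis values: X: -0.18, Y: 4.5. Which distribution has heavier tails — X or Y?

Y

Higher excess kurtosis ⇒ heavier tails relative to the normal distribution.
-0.18 vs 4.5: the larger is 4.5, so Y has heavier tails. (Y is leptokurtic — heavier-than-normal tails; the other is platykurtic.)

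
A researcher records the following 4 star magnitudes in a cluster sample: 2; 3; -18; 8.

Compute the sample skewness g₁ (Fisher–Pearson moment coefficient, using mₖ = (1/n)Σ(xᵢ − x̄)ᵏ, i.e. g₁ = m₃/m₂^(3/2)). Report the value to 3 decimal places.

x̄ = (2 + 3 - 18 + 8) / 4 = -1.2500
deviations (xᵢ − x̄): 3.2500, 4.2500, -16.7500, 9.2500
Σ(xᵢ − x̄)² = 394.7500 ⇒ m₂ = 394.7500/4 = 98.68750
Σ(xᵢ − x̄)³ = -3796.8750 ⇒ m₃ = -3796.8750/4 = -949.21875
m₂^(3/2) = 98.68750^(1.5) = 980.37724
g₁ = m₃ / m₂^(3/2) = -949.21875 / 980.37724 ≈ -0.968

-0.968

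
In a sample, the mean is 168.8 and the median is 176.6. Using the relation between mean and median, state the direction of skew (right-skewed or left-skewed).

left-skewed

mean − median = 168.8 − 176.6 = -7.8
mean < median ⇒ the longer tail is on the left ⇒ left-skewed (negatively skewed).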